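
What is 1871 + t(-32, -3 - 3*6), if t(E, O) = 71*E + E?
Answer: -433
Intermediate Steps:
t(E, O) = 72*E
1871 + t(-32, -3 - 3*6) = 1871 + 72*(-32) = 1871 - 2304 = -433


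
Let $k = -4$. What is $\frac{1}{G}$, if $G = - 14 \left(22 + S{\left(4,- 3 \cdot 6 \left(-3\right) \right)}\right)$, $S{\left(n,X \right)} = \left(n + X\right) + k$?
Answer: $- \frac{1}{1064} \approx -0.00093985$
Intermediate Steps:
$S{\left(n,X \right)} = -4 + X + n$ ($S{\left(n,X \right)} = \left(n + X\right) - 4 = \left(X + n\right) - 4 = -4 + X + n$)
$G = -1064$ ($G = - 14 \left(22 - 3 \cdot 6 \left(-3\right)\right) = - 14 \left(22 - -54\right) = - 14 \left(22 + \left(-4 + 54 + 4\right)\right) = - 14 \left(22 + 54\right) = \left(-14\right) 76 = -1064$)
$\frac{1}{G} = \frac{1}{-1064} = - \frac{1}{1064}$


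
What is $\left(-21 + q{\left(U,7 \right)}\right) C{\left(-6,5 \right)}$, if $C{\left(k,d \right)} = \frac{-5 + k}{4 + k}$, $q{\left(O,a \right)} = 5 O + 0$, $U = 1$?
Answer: $-88$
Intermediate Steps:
$q{\left(O,a \right)} = 5 O$
$C{\left(k,d \right)} = \frac{-5 + k}{4 + k}$
$\left(-21 + q{\left(U,7 \right)}\right) C{\left(-6,5 \right)} = \left(-21 + 5 \cdot 1\right) \frac{-5 - 6}{4 - 6} = \left(-21 + 5\right) \frac{1}{-2} \left(-11\right) = - 16 \left(\left(- \frac{1}{2}\right) \left(-11\right)\right) = \left(-16\right) \frac{11}{2} = -88$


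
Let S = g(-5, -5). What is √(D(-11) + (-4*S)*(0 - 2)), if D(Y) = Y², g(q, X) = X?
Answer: 9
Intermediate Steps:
S = -5
√(D(-11) + (-4*S)*(0 - 2)) = √((-11)² + (-4*(-5))*(0 - 2)) = √(121 + 20*(-2)) = √(121 - 40) = √81 = 9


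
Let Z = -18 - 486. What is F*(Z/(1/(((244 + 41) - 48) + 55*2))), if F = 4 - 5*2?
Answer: 1049328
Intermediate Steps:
Z = -504
F = -6 (F = 4 - 10 = -6)
F*(Z/(1/(((244 + 41) - 48) + 55*2))) = -(-3024)/(1/(((244 + 41) - 48) + 55*2)) = -(-3024)/(1/((285 - 48) + 110)) = -(-3024)/(1/(237 + 110)) = -(-3024)/(1/347) = -(-3024)/1/347 = -(-3024)*347 = -6*(-174888) = 1049328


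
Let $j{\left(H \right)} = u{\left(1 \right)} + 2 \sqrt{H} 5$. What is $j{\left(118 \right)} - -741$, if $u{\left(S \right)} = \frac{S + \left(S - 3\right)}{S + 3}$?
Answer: $\frac{2963}{4} + 10 \sqrt{118} \approx 849.38$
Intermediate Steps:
$u{\left(S \right)} = \frac{-3 + 2 S}{3 + S}$ ($u{\left(S \right)} = \frac{S + \left(S - 3\right)}{3 + S} = \frac{S + \left(-3 + S\right)}{3 + S} = \frac{-3 + 2 S}{3 + S}$)
$j{\left(H \right)} = - \frac{1}{4} + 10 \sqrt{H}$ ($j{\left(H \right)} = \frac{-3 + 2 \cdot 1}{3 + 1} + 2 \sqrt{H} 5 = \frac{-3 + 2}{4} + 10 \sqrt{H} = \frac{1}{4} \left(-1\right) + 10 \sqrt{H} = - \frac{1}{4} + 10 \sqrt{H}$)
$j{\left(118 \right)} - -741 = \left(- \frac{1}{4} + 10 \sqrt{118}\right) - -741 = \left(- \frac{1}{4} + 10 \sqrt{118}\right) + 741 = \frac{2963}{4} + 10 \sqrt{118}$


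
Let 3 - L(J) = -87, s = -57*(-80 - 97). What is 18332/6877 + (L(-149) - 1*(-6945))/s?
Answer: 77777081/23127351 ≈ 3.3630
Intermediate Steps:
s = 10089 (s = -57*(-177) = 10089)
L(J) = 90 (L(J) = 3 - 1*(-87) = 3 + 87 = 90)
18332/6877 + (L(-149) - 1*(-6945))/s = 18332/6877 + (90 - 1*(-6945))/10089 = 18332*(1/6877) + (90 + 6945)*(1/10089) = 18332/6877 + 7035*(1/10089) = 18332/6877 + 2345/3363 = 77777081/23127351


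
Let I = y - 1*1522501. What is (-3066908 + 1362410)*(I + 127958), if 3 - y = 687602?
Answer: 3549006874716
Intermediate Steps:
y = -687599 (y = 3 - 1*687602 = 3 - 687602 = -687599)
I = -2210100 (I = -687599 - 1*1522501 = -687599 - 1522501 = -2210100)
(-3066908 + 1362410)*(I + 127958) = (-3066908 + 1362410)*(-2210100 + 127958) = -1704498*(-2082142) = 3549006874716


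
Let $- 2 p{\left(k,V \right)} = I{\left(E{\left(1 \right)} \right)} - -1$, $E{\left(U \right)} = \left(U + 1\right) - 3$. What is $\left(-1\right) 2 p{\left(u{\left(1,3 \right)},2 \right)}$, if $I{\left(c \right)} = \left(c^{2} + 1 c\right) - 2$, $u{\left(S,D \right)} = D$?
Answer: $-1$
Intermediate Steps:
$E{\left(U \right)} = -2 + U$ ($E{\left(U \right)} = \left(1 + U\right) - 3 = -2 + U$)
$I{\left(c \right)} = -2 + c + c^{2}$ ($I{\left(c \right)} = \left(c^{2} + c\right) - 2 = \left(c + c^{2}\right) - 2 = -2 + c + c^{2}$)
$p{\left(k,V \right)} = \frac{1}{2}$ ($p{\left(k,V \right)} = - \frac{\left(-2 + \left(-2 + 1\right) + \left(-2 + 1\right)^{2}\right) - -1}{2} = - \frac{\left(-2 - 1 + \left(-1\right)^{2}\right) + 1}{2} = - \frac{\left(-2 - 1 + 1\right) + 1}{2} = - \frac{-2 + 1}{2} = \left(- \frac{1}{2}\right) \left(-1\right) = \frac{1}{2}$)
$\left(-1\right) 2 p{\left(u{\left(1,3 \right)},2 \right)} = \left(-1\right) 2 \cdot \frac{1}{2} = \left(-2\right) \frac{1}{2} = -1$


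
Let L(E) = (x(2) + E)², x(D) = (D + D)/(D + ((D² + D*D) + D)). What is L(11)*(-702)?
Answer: -90168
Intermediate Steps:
x(D) = 2*D/(2*D + 2*D²) (x(D) = (2*D)/(D + ((D² + D²) + D)) = (2*D)/(D + (2*D² + D)) = (2*D)/(D + (D + 2*D²)) = (2*D)/(2*D + 2*D²) = 2*D/(2*D + 2*D²))
L(E) = (⅓ + E)² (L(E) = (1/(1 + 2) + E)² = (1/3 + E)² = (⅓ + E)²)
L(11)*(-702) = ((1 + 3*11)²/9)*(-702) = ((1 + 33)²/9)*(-702) = ((⅑)*34²)*(-702) = ((⅑)*1156)*(-702) = (1156/9)*(-702) = -90168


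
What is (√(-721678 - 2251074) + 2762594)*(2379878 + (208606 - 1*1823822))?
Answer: 2112450653228 + 3058648*I*√185797 ≈ 2.1125e+12 + 1.3184e+9*I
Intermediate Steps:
(√(-721678 - 2251074) + 2762594)*(2379878 + (208606 - 1*1823822)) = (√(-2972752) + 2762594)*(2379878 + (208606 - 1823822)) = (4*I*√185797 + 2762594)*(2379878 - 1615216) = (2762594 + 4*I*√185797)*764662 = 2112450653228 + 3058648*I*√185797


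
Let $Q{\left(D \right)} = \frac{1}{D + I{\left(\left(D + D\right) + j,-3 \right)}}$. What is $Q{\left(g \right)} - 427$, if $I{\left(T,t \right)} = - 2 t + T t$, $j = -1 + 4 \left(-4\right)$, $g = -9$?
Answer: $- \frac{43553}{102} \approx -426.99$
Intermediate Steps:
$j = -17$ ($j = -1 - 16 = -17$)
$Q{\left(D \right)} = \frac{1}{57 - 5 D}$ ($Q{\left(D \right)} = \frac{1}{D - 3 \left(-2 + \left(\left(D + D\right) - 17\right)\right)} = \frac{1}{D - 3 \left(-2 + \left(2 D - 17\right)\right)} = \frac{1}{D - 3 \left(-2 + \left(-17 + 2 D\right)\right)} = \frac{1}{D - 3 \left(-19 + 2 D\right)} = \frac{1}{D - \left(-57 + 6 D\right)} = \frac{1}{57 - 5 D}$)
$Q{\left(g \right)} - 427 = \frac{1}{57 - -45} - 427 = \frac{1}{57 + 45} - 427 = \frac{1}{102} - 427 = - \frac{43553}{102}$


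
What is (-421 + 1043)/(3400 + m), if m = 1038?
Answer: 311/2219 ≈ 0.14015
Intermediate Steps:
(-421 + 1043)/(3400 + m) = (-421 + 1043)/(3400 + 1038) = 622/4438 = 622*(1/4438) = 311/2219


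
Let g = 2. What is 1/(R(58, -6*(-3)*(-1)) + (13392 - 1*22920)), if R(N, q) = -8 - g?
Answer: -1/9538 ≈ -0.00010484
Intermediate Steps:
R(N, q) = -10 (R(N, q) = -8 - 1*2 = -8 - 2 = -10)
1/(R(58, -6*(-3)*(-1)) + (13392 - 1*22920)) = 1/(-10 + (13392 - 1*22920)) = 1/(-10 + (13392 - 22920)) = 1/(-10 - 9528) = 1/(-9538) = -1/9538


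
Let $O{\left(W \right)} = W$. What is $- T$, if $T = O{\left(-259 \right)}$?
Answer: $259$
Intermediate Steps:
$T = -259$
$- T = \left(-1\right) \left(-259\right) = 259$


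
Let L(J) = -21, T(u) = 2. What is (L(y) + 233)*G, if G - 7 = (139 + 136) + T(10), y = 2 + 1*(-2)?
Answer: 60208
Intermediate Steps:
y = 0 (y = 2 - 2 = 0)
G = 284 (G = 7 + ((139 + 136) + 2) = 7 + (275 + 2) = 7 + 277 = 284)
(L(y) + 233)*G = (-21 + 233)*284 = 212*284 = 60208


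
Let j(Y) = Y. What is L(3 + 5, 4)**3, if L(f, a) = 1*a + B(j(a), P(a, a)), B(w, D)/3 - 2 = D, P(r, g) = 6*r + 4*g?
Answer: 2197000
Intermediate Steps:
P(r, g) = 4*g + 6*r
B(w, D) = 6 + 3*D
L(f, a) = 6 + 31*a (L(f, a) = 1*a + (6 + 3*(4*a + 6*a)) = a + (6 + 3*(10*a)) = a + (6 + 30*a) = 6 + 31*a)
L(3 + 5, 4)**3 = (6 + 31*4)**3 = (6 + 124)**3 = 130**3 = 2197000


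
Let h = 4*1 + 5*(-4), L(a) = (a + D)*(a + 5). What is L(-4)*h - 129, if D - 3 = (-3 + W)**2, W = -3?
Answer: -689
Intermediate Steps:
D = 39 (D = 3 + (-3 - 3)**2 = 3 + (-6)**2 = 3 + 36 = 39)
L(a) = (5 + a)*(39 + a) (L(a) = (a + 39)*(a + 5) = (39 + a)*(5 + a) = (5 + a)*(39 + a))
h = -16 (h = 4 - 20 = -16)
L(-4)*h - 129 = (195 + (-4)**2 + 44*(-4))*(-16) - 129 = (195 + 16 - 176)*(-16) - 129 = 35*(-16) - 129 = -560 - 129 = -689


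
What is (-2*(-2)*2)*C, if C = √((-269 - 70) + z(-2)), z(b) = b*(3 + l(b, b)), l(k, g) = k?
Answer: 8*I*√341 ≈ 147.73*I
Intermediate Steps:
z(b) = b*(3 + b)
C = I*√341 (C = √((-269 - 70) - 2*(3 - 2)) = √(-339 - 2*1) = √(-339 - 2) = √(-341) = I*√341 ≈ 18.466*I)
(-2*(-2)*2)*C = (-2*(-2)*2)*(I*√341) = (4*2)*(I*√341) = 8*(I*√341) = 8*I*√341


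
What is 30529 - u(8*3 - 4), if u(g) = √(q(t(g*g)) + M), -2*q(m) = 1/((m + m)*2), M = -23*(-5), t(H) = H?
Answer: 30529 - √735998/80 ≈ 30518.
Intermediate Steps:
M = 115
q(m) = -1/(8*m) (q(m) = -1/(2*((m + m)*2)) = -1/(2*((2*m)*2)) = -1/(2*(4*m)) = -1/(4*m)/2 = -1/(8*m))
u(g) = √(115 - 1/(8*g²)) (u(g) = √(-1/(8*g²) + 115) = √(115 - 1/(8*g²)))
30529 - u(8*3 - 4) = 30529 - √(1840 - 2/(8*3 - 4)²)/4 = 30529 - √(1840 - 2/(24 - 4)²)/4 = 30529 - √(1840 - 2/20²)/4 = 30529 - √(1840 - 2*1/400)/4 = 30529 - √(1840 - 1/200)/4 = 30529 - √(367999/200)/4 = 30529 - √735998/20/4 = 30529 - √735998/80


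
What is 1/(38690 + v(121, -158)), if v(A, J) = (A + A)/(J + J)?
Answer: 158/6112899 ≈ 2.5847e-5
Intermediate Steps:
v(A, J) = A/J (v(A, J) = (2*A)/((2*J)) = (2*A)*(1/(2*J)) = A/J)
1/(38690 + v(121, -158)) = 1/(38690 + 121/(-158)) = 1/(38690 + 121*(-1/158)) = 1/(38690 - 121/158) = 1/(6112899/158) = 158/6112899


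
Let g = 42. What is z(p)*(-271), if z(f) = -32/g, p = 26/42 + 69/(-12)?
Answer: 4336/21 ≈ 206.48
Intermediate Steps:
p = -431/84 (p = 26*(1/42) + 69*(-1/12) = 13/21 - 23/4 = -431/84 ≈ -5.1310)
z(f) = -16/21 (z(f) = -32/42 = -32*1/42 = -16/21)
z(p)*(-271) = -16/21*(-271) = 4336/21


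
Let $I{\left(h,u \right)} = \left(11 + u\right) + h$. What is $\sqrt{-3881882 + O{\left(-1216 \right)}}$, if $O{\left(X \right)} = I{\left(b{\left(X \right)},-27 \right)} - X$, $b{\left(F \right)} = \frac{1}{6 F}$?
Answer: $\frac{i \sqrt{3227733969522}}{912} \approx 1969.9 i$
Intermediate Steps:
$b{\left(F \right)} = \frac{1}{6 F}$
$I{\left(h,u \right)} = 11 + h + u$
$O{\left(X \right)} = -16 - X + \frac{1}{6 X}$ ($O{\left(X \right)} = \left(11 + \frac{1}{6 X} - 27\right) - X = \left(-16 + \frac{1}{6 X}\right) - X = -16 - X + \frac{1}{6 X}$)
$\sqrt{-3881882 + O{\left(-1216 \right)}} = \sqrt{-3881882 - \left(-1200 + \frac{1}{7296}\right)} = \sqrt{-3881882 + \left(-16 + 1216 + \frac{1}{6} \left(- \frac{1}{1216}\right)\right)} = \sqrt{-3881882 - - \frac{8755199}{7296}} = \sqrt{-3881882 + \frac{8755199}{7296}} = \sqrt{- \frac{28313455873}{7296}} = \frac{i \sqrt{3227733969522}}{912}$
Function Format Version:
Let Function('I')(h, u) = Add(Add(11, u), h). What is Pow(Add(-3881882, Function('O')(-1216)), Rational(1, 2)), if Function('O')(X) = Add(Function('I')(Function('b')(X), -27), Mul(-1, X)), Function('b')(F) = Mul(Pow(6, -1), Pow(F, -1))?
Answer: Mul(Rational(1, 912), I, Pow(3227733969522, Rational(1, 2))) ≈ Mul(1969.9, I)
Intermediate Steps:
Function('b')(F) = Mul(Rational(1, 6), Pow(F, -1))
Function('I')(h, u) = Add(11, h, u)
Function('O')(X) = Add(-16, Mul(-1, X), Mul(Rational(1, 6), Pow(X, -1))) (Function('O')(X) = Add(Add(11, Mul(Rational(1, 6), Pow(X, -1)), -27), Mul(-1, X)) = Add(Add(-16, Mul(Rational(1, 6), Pow(X, -1))), Mul(-1, X)) = Add(-16, Mul(-1, X), Mul(Rational(1, 6), Pow(X, -1))))
Pow(Add(-3881882, Function('O')(-1216)), Rational(1, 2)) = Pow(Add(-3881882, Add(-16, Mul(-1, -1216), Mul(Rational(1, 6), Pow(-1216, -1)))), Rational(1, 2)) = Pow(Add(-3881882, Add(-16, 1216, Mul(Rational(1, 6), Rational(-1, 1216)))), Rational(1, 2)) = Pow(Add(-3881882, Add(-16, 1216, Rational(-1, 7296))), Rational(1, 2)) = Pow(Add(-3881882, Rational(8755199, 7296)), Rational(1, 2)) = Pow(Rational(-28313455873, 7296), Rational(1, 2)) = Mul(Rational(1, 912), I, Pow(3227733969522, Rational(1, 2)))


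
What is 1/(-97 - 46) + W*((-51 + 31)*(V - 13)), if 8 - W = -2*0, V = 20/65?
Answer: 290399/143 ≈ 2030.8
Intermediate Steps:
V = 4/13 (V = 20*(1/65) = 4/13 ≈ 0.30769)
W = 8 (W = 8 - (-2)*0 = 8 - 1*0 = 8 + 0 = 8)
1/(-97 - 46) + W*((-51 + 31)*(V - 13)) = 1/(-97 - 46) + 8*((-51 + 31)*(4/13 - 13)) = 1/(-143) + 8*(-20*(-165/13)) = -1/143 + 8*(3300/13) = -1/143 + 26400/13 = 290399/143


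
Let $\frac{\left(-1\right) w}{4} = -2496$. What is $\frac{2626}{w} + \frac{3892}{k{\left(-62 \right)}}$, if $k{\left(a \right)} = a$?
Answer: $- \frac{744133}{11904} \approx -62.511$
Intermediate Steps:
$w = 9984$ ($w = \left(-4\right) \left(-2496\right) = 9984$)
$\frac{2626}{w} + \frac{3892}{k{\left(-62 \right)}} = \frac{2626}{9984} + \frac{3892}{-62} = 2626 \cdot \frac{1}{9984} + 3892 \left(- \frac{1}{62}\right) = \frac{101}{384} - \frac{1946}{31} = - \frac{744133}{11904}$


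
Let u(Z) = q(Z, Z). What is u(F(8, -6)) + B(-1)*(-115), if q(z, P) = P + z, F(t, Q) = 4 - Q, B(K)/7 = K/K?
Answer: -785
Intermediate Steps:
B(K) = 7 (B(K) = 7*(K/K) = 7*1 = 7)
u(Z) = 2*Z (u(Z) = Z + Z = 2*Z)
u(F(8, -6)) + B(-1)*(-115) = 2*(4 - 1*(-6)) + 7*(-115) = 2*(4 + 6) - 805 = 2*10 - 805 = 20 - 805 = -785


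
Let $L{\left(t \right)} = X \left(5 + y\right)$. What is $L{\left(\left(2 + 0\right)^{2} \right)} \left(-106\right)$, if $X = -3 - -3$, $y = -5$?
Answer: $0$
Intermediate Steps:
$X = 0$ ($X = -3 + 3 = 0$)
$L{\left(t \right)} = 0$ ($L{\left(t \right)} = 0 \left(5 - 5\right) = 0 \cdot 0 = 0$)
$L{\left(\left(2 + 0\right)^{2} \right)} \left(-106\right) = 0 \left(-106\right) = 0$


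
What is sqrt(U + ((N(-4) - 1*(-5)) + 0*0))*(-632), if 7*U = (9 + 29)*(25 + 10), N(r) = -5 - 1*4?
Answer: -632*sqrt(186) ≈ -8619.3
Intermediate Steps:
N(r) = -9 (N(r) = -5 - 4 = -9)
U = 190 (U = ((9 + 29)*(25 + 10))/7 = (38*35)/7 = (1/7)*1330 = 190)
sqrt(U + ((N(-4) - 1*(-5)) + 0*0))*(-632) = sqrt(190 + ((-9 - 1*(-5)) + 0*0))*(-632) = sqrt(190 + ((-9 + 5) + 0))*(-632) = sqrt(190 + (-4 + 0))*(-632) = sqrt(190 - 4)*(-632) = sqrt(186)*(-632) = -632*sqrt(186)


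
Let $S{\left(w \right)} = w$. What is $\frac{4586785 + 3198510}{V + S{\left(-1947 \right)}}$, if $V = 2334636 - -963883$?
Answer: $\frac{7785295}{3296572} \approx 2.3616$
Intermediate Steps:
$V = 3298519$ ($V = 2334636 + 963883 = 3298519$)
$\frac{4586785 + 3198510}{V + S{\left(-1947 \right)}} = \frac{4586785 + 3198510}{3298519 - 1947} = \frac{7785295}{3296572}$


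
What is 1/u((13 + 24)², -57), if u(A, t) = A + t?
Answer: 1/1312 ≈ 0.00076220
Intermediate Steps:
1/u((13 + 24)², -57) = 1/((13 + 24)² - 57) = 1/(37² - 57) = 1/(1369 - 57) = 1/1312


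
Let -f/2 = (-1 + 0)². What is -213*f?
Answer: 426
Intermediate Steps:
f = -2 (f = -2*(-1 + 0)² = -2*(-1)² = -2*1 = -2)
-213*f = -213*(-2) = 426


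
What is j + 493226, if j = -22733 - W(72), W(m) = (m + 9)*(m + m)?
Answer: 458829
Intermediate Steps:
W(m) = 2*m*(9 + m) (W(m) = (9 + m)*(2*m) = 2*m*(9 + m))
j = -34397 (j = -22733 - 2*72*(9 + 72) = -22733 - 2*72*81 = -22733 - 1*11664 = -22733 - 11664 = -34397)
j + 493226 = -34397 + 493226 = 458829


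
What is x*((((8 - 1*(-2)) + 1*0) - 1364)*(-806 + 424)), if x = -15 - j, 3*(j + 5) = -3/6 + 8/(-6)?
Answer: -43705766/9 ≈ -4.8562e+6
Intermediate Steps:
j = -101/18 (j = -5 + (-3/6 + 8/(-6))/3 = -5 + (-3*⅙ + 8*(-⅙))/3 = -5 + (-½ - 4/3)/3 = -5 + (⅓)*(-11/6) = -5 - 11/18 = -101/18 ≈ -5.6111)
x = -169/18 (x = -15 - 1*(-101/18) = -15 + 101/18 = -169/18 ≈ -9.3889)
x*((((8 - 1*(-2)) + 1*0) - 1364)*(-806 + 424)) = -169*(((8 - 1*(-2)) + 1*0) - 1364)*(-806 + 424)/18 = -169*(((8 + 2) + 0) - 1364)*(-382)/18 = -169*((10 + 0) - 1364)*(-382)/18 = -169*(10 - 1364)*(-382)/18 = -(-114413)*(-382)/9 = -169/18*517228 = -43705766/9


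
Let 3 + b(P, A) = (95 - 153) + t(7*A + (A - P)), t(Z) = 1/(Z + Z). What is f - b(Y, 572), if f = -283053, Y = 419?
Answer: -2352795489/8314 ≈ -2.8299e+5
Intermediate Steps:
t(Z) = 1/(2*Z)
b(P, A) = -61 + 1/(2*(-P + 8*A)) (b(P, A) = -3 + ((95 - 153) + 1/(2*(7*A + (A - P)))) = -3 + (-58 + 1/(2*(-P + 8*A))) = -61 + 1/(2*(-P + 8*A)))
f - b(Y, 572) = -283053 - (1 - 976*572 + 122*419)/(2*(-1*419 + 8*572)) = -283053 - (1 - 558272 + 51118)/(2*(-419 + 4576)) = -283053 - (-507153)/(2*4157) = -283053 - 1*(-507153/8314) = -283053 + 507153/8314 = -2352795489/8314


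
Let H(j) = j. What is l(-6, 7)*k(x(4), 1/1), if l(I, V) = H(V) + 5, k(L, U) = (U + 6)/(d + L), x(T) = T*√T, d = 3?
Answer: 84/11 ≈ 7.6364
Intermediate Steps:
x(T) = T^(3/2)
k(L, U) = (6 + U)/(3 + L) (k(L, U) = (U + 6)/(3 + L) = (6 + U)/(3 + L))
l(I, V) = 5 + V (l(I, V) = V + 5 = 5 + V)
l(-6, 7)*k(x(4), 1/1) = (5 + 7)*((6 + 1/1)/(3 + 4^(3/2))) = 12*((6 + 1)/(3 + 8)) = 12*(7/11) = 84/11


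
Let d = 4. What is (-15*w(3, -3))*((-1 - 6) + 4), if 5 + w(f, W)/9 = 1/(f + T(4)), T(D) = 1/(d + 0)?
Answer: -24705/13 ≈ -1900.4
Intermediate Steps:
T(D) = ¼ (T(D) = 1/(4 + 0) = 1/4 = ¼)
w(f, W) = -45 + 9/(¼ + f) (w(f, W) = -45 + 9/(f + ¼) = -45 + 9/(¼ + f))
(-15*w(3, -3))*((-1 - 6) + 4) = (-135*(-1 - 20*3)/(1 + 4*3))*((-1 - 6) + 4) = (-135*(-1 - 60)/(1 + 12))*(-7 + 4) = -135*(-61)/13*(-3) = -15*(-549/13)*(-3) = (8235/13)*(-3) = -24705/13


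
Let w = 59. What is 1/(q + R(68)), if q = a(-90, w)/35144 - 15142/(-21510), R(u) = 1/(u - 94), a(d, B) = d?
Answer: 2456829180/1628703851 ≈ 1.5085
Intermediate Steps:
R(u) = 1/(-94 + u)
q = 132553637/188986860 (q = -90/35144 - 15142/(-21510) = -90*1/35144 - 15142*(-1/21510) = -45/17572 + 7571/10755 = 132553637/188986860 ≈ 0.70139)
1/(q + R(68)) = 1/(132553637/188986860 + 1/(-94 + 68)) = 1/(132553637/188986860 + 1/(-26)) = 1/(132553637/188986860 - 1/26) = 1/(1628703851/2456829180) = 2456829180/1628703851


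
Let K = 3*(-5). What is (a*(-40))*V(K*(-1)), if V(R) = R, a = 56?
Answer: -33600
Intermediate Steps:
K = -15
(a*(-40))*V(K*(-1)) = (56*(-40))*(-15*(-1)) = -2240*15 = -33600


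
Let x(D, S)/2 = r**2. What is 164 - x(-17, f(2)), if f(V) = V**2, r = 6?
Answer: 92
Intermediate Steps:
x(D, S) = 72 (x(D, S) = 2*6**2 = 2*36 = 72)
164 - x(-17, f(2)) = 164 - 1*72 = 164 - 72 = 92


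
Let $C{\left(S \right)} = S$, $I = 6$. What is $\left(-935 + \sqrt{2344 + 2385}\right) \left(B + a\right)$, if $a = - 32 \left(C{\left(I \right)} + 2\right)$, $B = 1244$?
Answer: $-923780 + 988 \sqrt{4729} \approx -8.5584 \cdot 10^{5}$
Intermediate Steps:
$a = -256$ ($a = - 32 \left(6 + 2\right) = \left(-32\right) 8 = -256$)
$\left(-935 + \sqrt{2344 + 2385}\right) \left(B + a\right) = \left(-935 + \sqrt{2344 + 2385}\right) \left(1244 - 256\right) = \left(-935 + \sqrt{4729}\right) 988 = -923780 + 988 \sqrt{4729}$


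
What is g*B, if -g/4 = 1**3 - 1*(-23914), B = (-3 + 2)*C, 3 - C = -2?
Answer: 478300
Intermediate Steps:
C = 5 (C = 3 - 1*(-2) = 3 + 2 = 5)
B = -5 (B = (-3 + 2)*5 = -1*5 = -5)
g = -95660 (g = -4*(1**3 - 1*(-23914)) = -4*(1 + 23914) = -4*23915 = -95660)
g*B = -95660*(-5) = 478300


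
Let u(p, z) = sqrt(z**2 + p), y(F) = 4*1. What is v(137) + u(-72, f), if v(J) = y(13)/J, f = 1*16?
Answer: 4/137 + 2*sqrt(46) ≈ 13.594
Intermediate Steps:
y(F) = 4
f = 16
v(J) = 4/J
u(p, z) = sqrt(p + z**2)
v(137) + u(-72, f) = 4/137 + sqrt(-72 + 16**2) = 4*(1/137) + sqrt(-72 + 256) = 4/137 + sqrt(184) = 4/137 + 2*sqrt(46)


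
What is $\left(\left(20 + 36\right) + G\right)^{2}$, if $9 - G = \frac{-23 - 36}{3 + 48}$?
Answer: $\frac{11383876}{2601} \approx 4376.7$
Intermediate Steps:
$G = \frac{518}{51}$ ($G = 9 - \frac{-23 - 36}{3 + 48} = 9 - - \frac{59}{51} = 9 + \frac{59}{51} = \frac{518}{51} \approx 10.157$)
$\left(\left(20 + 36\right) + G\right)^{2} = \left(\left(20 + 36\right) + \frac{518}{51}\right)^{2} = \left(56 + \frac{518}{51}\right)^{2} = \left(\frac{3374}{51}\right)^{2} = \frac{11383876}{2601}$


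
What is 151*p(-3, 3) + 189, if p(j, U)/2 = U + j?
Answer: 189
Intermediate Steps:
p(j, U) = 2*U + 2*j (p(j, U) = 2*(U + j) = 2*U + 2*j)
151*p(-3, 3) + 189 = 151*(2*3 + 2*(-3)) + 189 = 151*(6 - 6) + 189 = 151*0 + 189 = 0 + 189 = 189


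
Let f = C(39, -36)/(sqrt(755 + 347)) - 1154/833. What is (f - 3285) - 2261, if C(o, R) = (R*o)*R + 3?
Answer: -4620972/833 + 1743*sqrt(1102)/38 ≈ -4024.7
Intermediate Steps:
C(o, R) = 3 + o*R**2 (C(o, R) = o*R**2 + 3 = 3 + o*R**2)
f = -1154/833 + 1743*sqrt(1102)/38 (f = (3 + 39*(-36)**2)/(sqrt(755 + 347)) - 1154/833 = (3 + 39*1296)/(sqrt(1102)) - 1154*1/833 = (3 + 50544)*(sqrt(1102)/1102) - 1154/833 = 50547*(sqrt(1102)/1102) - 1154/833 = 1743*sqrt(1102)/38 - 1154/833 = -1154/833 + 1743*sqrt(1102)/38 ≈ 1521.3)
(f - 3285) - 2261 = ((-1154/833 + 1743*sqrt(1102)/38) - 3285) - 2261 = (-2737559/833 + 1743*sqrt(1102)/38) - 2261 = -4620972/833 + 1743*sqrt(1102)/38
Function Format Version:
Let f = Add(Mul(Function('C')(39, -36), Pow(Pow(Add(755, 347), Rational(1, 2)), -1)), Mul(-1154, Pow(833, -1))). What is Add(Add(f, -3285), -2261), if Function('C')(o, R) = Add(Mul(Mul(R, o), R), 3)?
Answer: Add(Rational(-4620972, 833), Mul(Rational(1743, 38), Pow(1102, Rational(1, 2)))) ≈ -4024.7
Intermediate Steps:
Function('C')(o, R) = Add(3, Mul(o, Pow(R, 2))) (Function('C')(o, R) = Add(Mul(o, Pow(R, 2)), 3) = Add(3, Mul(o, Pow(R, 2))))
f = Add(Rational(-1154, 833), Mul(Rational(1743, 38), Pow(1102, Rational(1, 2)))) (f = Add(Mul(Add(3, Mul(39, Pow(-36, 2))), Pow(Pow(Add(755, 347), Rational(1, 2)), -1)), Mul(-1154, Pow(833, -1))) = Add(Mul(Add(3, Mul(39, 1296)), Pow(Pow(1102, Rational(1, 2)), -1)), Mul(-1154, Rational(1, 833))) = Add(Mul(Add(3, 50544), Mul(Rational(1, 1102), Pow(1102, Rational(1, 2)))), Rational(-1154, 833)) = Add(Mul(50547, Mul(Rational(1, 1102), Pow(1102, Rational(1, 2)))), Rational(-1154, 833)) = Add(Mul(Rational(1743, 38), Pow(1102, Rational(1, 2))), Rational(-1154, 833)) = Add(Rational(-1154, 833), Mul(Rational(1743, 38), Pow(1102, Rational(1, 2)))) ≈ 1521.3)
Add(Add(f, -3285), -2261) = Add(Add(Add(Rational(-1154, 833), Mul(Rational(1743, 38), Pow(1102, Rational(1, 2)))), -3285), -2261) = Add(Add(Rational(-2737559, 833), Mul(Rational(1743, 38), Pow(1102, Rational(1, 2)))), -2261) = Add(Rational(-4620972, 833), Mul(Rational(1743, 38), Pow(1102, Rational(1, 2))))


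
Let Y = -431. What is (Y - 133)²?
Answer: 318096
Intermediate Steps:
(Y - 133)² = (-431 - 133)² = (-564)² = 318096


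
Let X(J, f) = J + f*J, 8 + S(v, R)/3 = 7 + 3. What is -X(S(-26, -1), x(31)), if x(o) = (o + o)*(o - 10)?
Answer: -7818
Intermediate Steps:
S(v, R) = 6 (S(v, R) = -24 + 3*(7 + 3) = -24 + 3*10 = -24 + 30 = 6)
x(o) = 2*o*(-10 + o) (x(o) = (2*o)*(-10 + o) = 2*o*(-10 + o))
X(J, f) = J + J*f
-X(S(-26, -1), x(31)) = -6*(1 + 2*31*(-10 + 31)) = -6*(1 + 2*31*21) = -6*(1 + 1302) = -6*1303 = -1*7818 = -7818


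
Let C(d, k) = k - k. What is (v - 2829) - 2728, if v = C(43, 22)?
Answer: -5557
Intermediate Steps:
C(d, k) = 0
v = 0
(v - 2829) - 2728 = (0 - 2829) - 2728 = -2829 - 2728 = -5557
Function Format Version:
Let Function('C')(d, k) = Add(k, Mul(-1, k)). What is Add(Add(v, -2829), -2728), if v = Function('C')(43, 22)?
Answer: -5557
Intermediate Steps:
Function('C')(d, k) = 0
v = 0
Add(Add(v, -2829), -2728) = Add(Add(0, -2829), -2728) = Add(-2829, -2728) = -5557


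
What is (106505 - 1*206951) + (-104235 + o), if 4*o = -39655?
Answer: -858379/4 ≈ -2.1459e+5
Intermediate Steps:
o = -39655/4 (o = (¼)*(-39655) = -39655/4 ≈ -9913.8)
(106505 - 1*206951) + (-104235 + o) = (106505 - 1*206951) + (-104235 - 39655/4) = (106505 - 206951) - 456595/4 = -100446 - 456595/4 = -858379/4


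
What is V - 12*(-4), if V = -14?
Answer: 34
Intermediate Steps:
V - 12*(-4) = -14 - 12*(-4) = -14 + 48 = 34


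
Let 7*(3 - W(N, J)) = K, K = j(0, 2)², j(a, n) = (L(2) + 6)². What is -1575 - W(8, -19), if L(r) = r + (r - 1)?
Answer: -4485/7 ≈ -640.71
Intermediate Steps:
L(r) = -1 + 2*r (L(r) = r + (-1 + r) = -1 + 2*r)
j(a, n) = 81 (j(a, n) = ((-1 + 2*2) + 6)² = ((-1 + 4) + 6)² = (3 + 6)² = 9² = 81)
K = 6561 (K = 81² = 6561)
W(N, J) = -6540/7 (W(N, J) = 3 - ⅐*6561 = 3 - 6561/7 = -6540/7)
-1575 - W(8, -19) = -1575 - 1*(-6540/7) = -1575 + 6540/7 = -4485/7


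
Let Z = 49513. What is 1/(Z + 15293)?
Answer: 1/64806 ≈ 1.5431e-5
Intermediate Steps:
1/(Z + 15293) = 1/(49513 + 15293) = 1/64806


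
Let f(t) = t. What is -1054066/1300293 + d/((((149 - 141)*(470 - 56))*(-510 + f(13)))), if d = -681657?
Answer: -94300696747/237818388528 ≈ -0.39652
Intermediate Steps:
-1054066/1300293 + d/((((149 - 141)*(470 - 56))*(-510 + f(13)))) = -1054066/1300293 - 681657*1/((-510 + 13)*(149 - 141)*(470 - 56)) = -1054066*1/1300293 - 681657/((8*414)*(-497)) = -1054066/1300293 - 681657/(3312*(-497)) = -1054066/1300293 - 681657/(-1646064) = -1054066/1300293 - 681657*(-1/1646064) = -1054066/1300293 + 227219/548688 = -94300696747/237818388528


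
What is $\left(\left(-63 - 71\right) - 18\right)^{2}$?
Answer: $23104$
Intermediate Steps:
$\left(\left(-63 - 71\right) - 18\right)^{2} = \left(-134 - 18\right)^{2} = \left(-152\right)^{2} = 23104$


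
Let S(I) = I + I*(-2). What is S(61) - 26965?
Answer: -27026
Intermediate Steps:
S(I) = -I (S(I) = I - 2*I = -I)
S(61) - 26965 = -1*61 - 26965 = -61 - 26965 = -27026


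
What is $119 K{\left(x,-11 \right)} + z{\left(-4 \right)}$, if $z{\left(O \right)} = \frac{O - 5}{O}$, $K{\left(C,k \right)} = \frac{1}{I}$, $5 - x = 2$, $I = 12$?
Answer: $\frac{73}{6} \approx 12.167$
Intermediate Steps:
$x = 3$ ($x = 5 - 2 = 3$)
$K{\left(C,k \right)} = \frac{1}{12}$
$z{\left(O \right)} = \frac{-5 + O}{O}$ ($z{\left(O \right)} = \frac{O - 5}{O} = \frac{-5 + O}{O}$)
$119 K{\left(x,-11 \right)} + z{\left(-4 \right)} = 119 \cdot \frac{1}{12} + \frac{-5 - 4}{-4} = \frac{119}{12} - - \frac{9}{4} = \frac{119}{12} + \frac{9}{4} = \frac{73}{6}$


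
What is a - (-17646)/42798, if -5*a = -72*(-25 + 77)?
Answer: 26720657/35665 ≈ 749.21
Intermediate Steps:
a = 3744/5 (a = -(-72)*(-25 + 77)/5 = -(-72)*52/5 = -⅕*(-3744) = 3744/5 ≈ 748.80)
a - (-17646)/42798 = 3744/5 - (-17646)/42798 = 3744/5 - 1*(-2941/7133) = 3744/5 + 2941/7133 = 26720657/35665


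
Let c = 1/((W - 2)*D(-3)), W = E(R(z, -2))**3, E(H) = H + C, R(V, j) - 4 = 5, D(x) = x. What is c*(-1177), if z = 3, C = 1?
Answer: 1177/2994 ≈ 0.39312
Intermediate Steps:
R(V, j) = 9 (R(V, j) = 4 + 5 = 9)
E(H) = 1 + H (E(H) = H + 1 = 1 + H)
W = 1000 (W = (1 + 9)**3 = 10**3 = 1000)
c = -1/2994 (c = 1/((1000 - 2)*(-3)) = 1/(998*(-3)) = 1/(-2994) = -1/2994 ≈ -0.00033400)
c*(-1177) = -1/2994*(-1177) = 1177/2994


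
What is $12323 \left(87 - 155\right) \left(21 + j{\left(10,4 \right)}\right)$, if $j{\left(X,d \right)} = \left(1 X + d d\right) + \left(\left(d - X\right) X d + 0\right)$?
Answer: $161727052$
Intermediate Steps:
$j{\left(X,d \right)} = X + d^{2} + X d \left(d - X\right)$ ($j{\left(X,d \right)} = \left(X + d^{2}\right) + \left(X \left(d - X\right) d + 0\right) = \left(X + d^{2}\right) + \left(X d \left(d - X\right) + 0\right) = \left(X + d^{2}\right) + X d \left(d - X\right) = X + d^{2} + X d \left(d - X\right)$)
$12323 \left(87 - 155\right) \left(21 + j{\left(10,4 \right)}\right) = 12323 \left(87 - 155\right) \left(21 + \left(10 + 4^{2} + 10 \cdot 4^{2} - 4 \cdot 10^{2}\right)\right) = 12323 \left(- 68 \left(21 + \left(10 + 16 + 10 \cdot 16 - 4 \cdot 100\right)\right)\right) = 12323 \left(- 68 \left(21 + \left(10 + 16 + 160 - 400\right)\right)\right) = 12323 \left(- 68 \left(21 - 214\right)\right) = 12323 \left(\left(-68\right) \left(-193\right)\right) = 12323 \cdot 13124 = 161727052$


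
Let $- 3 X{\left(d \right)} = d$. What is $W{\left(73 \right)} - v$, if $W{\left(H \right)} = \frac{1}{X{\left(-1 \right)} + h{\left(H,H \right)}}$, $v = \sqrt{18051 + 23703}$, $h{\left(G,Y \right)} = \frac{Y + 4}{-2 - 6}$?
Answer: $- \frac{24}{223} - \sqrt{41754} \approx -204.45$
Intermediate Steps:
$X{\left(d \right)} = - \frac{d}{3}$
$h{\left(G,Y \right)} = - \frac{1}{2} - \frac{Y}{8}$ ($h{\left(G,Y \right)} = \frac{4 + Y}{-8} = \left(4 + Y\right) \left(- \frac{1}{8}\right) = - \frac{1}{2} - \frac{Y}{8}$)
$v = \sqrt{41754} \approx 204.34$
$W{\left(H \right)} = \frac{1}{- \frac{1}{6} - \frac{H}{8}}$ ($W{\left(H \right)} = \frac{1}{\left(- \frac{1}{3}\right) \left(-1\right) - \left(\frac{1}{2} + \frac{H}{8}\right)} = \frac{1}{\frac{1}{3} - \left(\frac{1}{2} + \frac{H}{8}\right)} = \frac{1}{- \frac{1}{6} - \frac{H}{8}}$)
$W{\left(73 \right)} - v = - \frac{24}{4 + 3 \cdot 73} - \sqrt{41754} = - \frac{24}{4 + 219} - \sqrt{41754} = - \frac{24}{223} - \sqrt{41754}$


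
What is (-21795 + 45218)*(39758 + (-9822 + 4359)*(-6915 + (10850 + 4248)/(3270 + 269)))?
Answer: 3132820859032589/3539 ≈ 8.8523e+11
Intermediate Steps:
(-21795 + 45218)*(39758 + (-9822 + 4359)*(-6915 + (10850 + 4248)/(3270 + 269))) = 23423*(39758 - 5463*(-6915 + 15098/3539)) = 23423*(39758 - 5463*(-24457087/3539)) = 23423*(39758 + 133609066281/3539) = 23423*(133749769843/3539) = 3132820859032589/3539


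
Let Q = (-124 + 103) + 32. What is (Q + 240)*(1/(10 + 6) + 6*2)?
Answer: 48443/16 ≈ 3027.7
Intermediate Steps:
Q = 11 (Q = -21 + 32 = 11)
(Q + 240)*(1/(10 + 6) + 6*2) = (11 + 240)*(1/(10 + 6) + 6*2) = 251*(1/16 + 12) = 251*(193/16) = 48443/16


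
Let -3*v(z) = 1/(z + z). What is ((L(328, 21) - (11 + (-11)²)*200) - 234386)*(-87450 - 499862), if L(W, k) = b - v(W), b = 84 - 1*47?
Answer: 18836345015917/123 ≈ 1.5314e+11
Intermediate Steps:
v(z) = -1/(6*z) (v(z) = -1/(3*(z + z)) = -1/(2*z)/3 = -1/(6*z))
b = 37 (b = 84 - 47 = 37)
L(W, k) = 37 + 1/(6*W) (L(W, k) = 37 - (-1)/(6*W) = 37 + 1/(6*W))
((L(328, 21) - (11 + (-11)²)*200) - 234386)*(-87450 - 499862) = (((37 + (⅙)/328) - (11 + (-11)²)*200) - 234386)*(-87450 - 499862) = (((37 + (⅙)*(1/328)) - (11 + 121)*200) - 234386)*(-587312) = (((37 + 1/1968) - 132*200) - 234386)*(-587312) = ((72817/1968 - 1*26400) - 234386)*(-587312) = ((72817/1968 - 26400) - 234386)*(-587312) = (-51882383/1968 - 234386)*(-587312) = -513154031/1968*(-587312) = 18836345015917/123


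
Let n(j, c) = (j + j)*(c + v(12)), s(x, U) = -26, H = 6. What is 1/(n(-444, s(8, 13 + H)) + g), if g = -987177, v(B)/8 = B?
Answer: -1/1049337 ≈ -9.5298e-7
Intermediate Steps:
v(B) = 8*B
n(j, c) = 2*j*(96 + c) (n(j, c) = (j + j)*(c + 8*12) = (2*j)*(c + 96) = (2*j)*(96 + c) = 2*j*(96 + c))
1/(n(-444, s(8, 13 + H)) + g) = 1/(2*(-444)*(96 - 26) - 987177) = 1/(2*(-444)*70 - 987177) = 1/(-62160 - 987177) = 1/(-1049337) = -1/1049337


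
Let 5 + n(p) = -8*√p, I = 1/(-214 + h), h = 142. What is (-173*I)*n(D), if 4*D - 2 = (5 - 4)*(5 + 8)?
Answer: -865/72 - 173*√15/18 ≈ -49.238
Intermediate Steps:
I = -1/72 (I = 1/(-214 + 142) = 1/(-72) = -1/72 ≈ -0.013889)
D = 15/4 (D = ½ + ((5 - 4)*(5 + 8))/4 = ½ + (1*13)/4 = ½ + (¼)*13 = ½ + 13/4 = 15/4 ≈ 3.7500)
n(p) = -5 - 8*√p
(-173*I)*n(D) = (-173*(-1/72))*(-5 - 4*√15) = 173*(-5 - 4*√15)/72 = -865/72 - 173*√15/18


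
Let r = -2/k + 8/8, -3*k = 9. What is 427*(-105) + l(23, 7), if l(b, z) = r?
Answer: -134500/3 ≈ -44833.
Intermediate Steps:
k = -3 (k = -1/3*9 = -3)
r = 5/3 (r = -2/(-3) + 8/8 = -2*(-1/3) + 8*(1/8) = 2/3 + 1 = 5/3 ≈ 1.6667)
l(b, z) = 5/3
427*(-105) + l(23, 7) = 427*(-105) + 5/3 = -44835 + 5/3 = -134500/3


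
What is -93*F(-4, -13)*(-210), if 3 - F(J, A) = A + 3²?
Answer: 136710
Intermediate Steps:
F(J, A) = -6 - A (F(J, A) = 3 - (A + 3²) = 3 - (A + 9) = 3 - (9 + A) = 3 + (-9 - A) = -6 - A)
-93*F(-4, -13)*(-210) = -93*(-6 - 1*(-13))*(-210) = -93*(-6 + 13)*(-210) = -93*7*(-210) = -651*(-210) = 136710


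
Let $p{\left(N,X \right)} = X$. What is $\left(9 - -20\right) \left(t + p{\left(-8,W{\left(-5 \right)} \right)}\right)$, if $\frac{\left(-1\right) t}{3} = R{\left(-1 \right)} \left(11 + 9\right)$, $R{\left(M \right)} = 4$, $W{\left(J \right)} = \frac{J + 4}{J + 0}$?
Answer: $- \frac{34771}{5} \approx -6954.2$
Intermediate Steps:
$W{\left(J \right)} = \frac{4 + J}{J}$
$t = -240$ ($t = - 3 \cdot 4 \left(11 + 9\right) = - 3 \cdot 4 \cdot 20 = \left(-3\right) 80 = -240$)
$\left(9 - -20\right) \left(t + p{\left(-8,W{\left(-5 \right)} \right)}\right) = \left(9 - -20\right) \left(-240 + \frac{4 - 5}{-5}\right) = \left(9 + 20\right) \left(-240 - - \frac{1}{5}\right) = 29 \left(-240 + \frac{1}{5}\right) = 29 \left(- \frac{1199}{5}\right) = - \frac{34771}{5}$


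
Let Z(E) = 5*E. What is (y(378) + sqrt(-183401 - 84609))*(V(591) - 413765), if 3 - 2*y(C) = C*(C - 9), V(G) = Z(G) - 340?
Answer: 28673395425 - 411150*I*sqrt(268010) ≈ 2.8673e+10 - 2.1285e+8*I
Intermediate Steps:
V(G) = -340 + 5*G (V(G) = 5*G - 340 = -340 + 5*G)
y(C) = 3/2 - C*(-9 + C)/2 (y(C) = 3/2 - C*(C - 9)/2 = 3/2 - C*(-9 + C)/2)
(y(378) + sqrt(-183401 - 84609))*(V(591) - 413765) = ((3/2 - 1/2*378**2 + (9/2)*378) + sqrt(-183401 - 84609))*((-340 + 5*591) - 413765) = ((3/2 - 1/2*142884 + 1701) + sqrt(-268010))*((-340 + 2955) - 413765) = ((3/2 - 71442 + 1701) + I*sqrt(268010))*(2615 - 413765) = (-139479/2 + I*sqrt(268010))*(-411150) = 28673395425 - 411150*I*sqrt(268010)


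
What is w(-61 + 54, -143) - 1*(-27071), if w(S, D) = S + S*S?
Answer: 27113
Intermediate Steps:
w(S, D) = S + S²
w(-61 + 54, -143) - 1*(-27071) = (-61 + 54)*(1 + (-61 + 54)) - 1*(-27071) = -7*(1 - 7) + 27071 = -7*(-6) + 27071 = 42 + 27071 = 27113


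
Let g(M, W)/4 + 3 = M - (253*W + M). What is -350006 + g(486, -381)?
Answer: 35554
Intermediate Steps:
g(M, W) = -12 - 1012*W (g(M, W) = -12 + 4*(M - (253*W + M)) = -12 + 4*(M - (M + 253*W)) = -12 + 4*(M + (-M - 253*W)) = -12 + 4*(-253*W) = -12 - 1012*W)
-350006 + g(486, -381) = -350006 + (-12 - 1012*(-381)) = -350006 + (-12 + 385572) = -350006 + 385560 = 35554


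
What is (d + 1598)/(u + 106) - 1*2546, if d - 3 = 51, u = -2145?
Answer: -5192946/2039 ≈ -2546.8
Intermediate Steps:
d = 54 (d = 3 + 51 = 54)
(d + 1598)/(u + 106) - 1*2546 = (54 + 1598)/(-2145 + 106) - 1*2546 = 1652/(-2039) - 2546 = 1652*(-1/2039) - 2546 = -1652/2039 - 2546 = -5192946/2039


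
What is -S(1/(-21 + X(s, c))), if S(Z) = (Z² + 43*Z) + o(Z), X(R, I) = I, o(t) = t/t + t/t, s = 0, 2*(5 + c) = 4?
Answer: -121/576 ≈ -0.21007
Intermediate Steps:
c = -3 (c = -5 + (½)*4 = -5 + 2 = -3)
o(t) = 2 (o(t) = 1 + 1 = 2)
S(Z) = 2 + Z² + 43*Z (S(Z) = (Z² + 43*Z) + 2 = 2 + Z² + 43*Z)
-S(1/(-21 + X(s, c))) = -(2 + (1/(-21 - 3))² + 43/(-21 - 3)) = -(2 + (1/(-24))² + 43/(-24)) = -(2 + (-1/24)² + 43*(-1/24)) = -(2 + 1/576 - 43/24) = -1*121/576 = -121/576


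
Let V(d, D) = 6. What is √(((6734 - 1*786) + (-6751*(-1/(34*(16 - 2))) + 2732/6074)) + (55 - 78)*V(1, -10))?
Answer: √3043070622968369/722806 ≈ 76.319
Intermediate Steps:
√(((6734 - 1*786) + (-6751*(-1/(34*(16 - 2))) + 2732/6074)) + (55 - 78)*V(1, -10)) = √(((6734 - 1*786) + (-6751*(-1/(34*(16 - 2))) + 2732/6074)) + (55 - 78)*6) = √(((6734 - 786) + (-6751/(14*(-34)) + 2732*(1/6074))) - 23*6) = √((5948 + (-6751/(-476) + 1366/3037)) - 138) = √((5948 + (-6751*(-1/476) + 1366/3037)) - 138) = √((5948 + (6751/476 + 1366/3037)) - 138) = √((5948 + 21153003/1445612) - 138) = √(8619653179/1445612 - 138) = √(8420158723/1445612) = √3043070622968369/722806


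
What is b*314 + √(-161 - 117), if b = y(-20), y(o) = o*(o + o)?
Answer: 251200 + I*√278 ≈ 2.512e+5 + 16.673*I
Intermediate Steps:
y(o) = 2*o² (y(o) = o*(2*o) = 2*o²)
b = 800 (b = 2*(-20)² = 2*400 = 800)
b*314 + √(-161 - 117) = 800*314 + √(-161 - 117) = 251200 + √(-278) = 251200 + I*√278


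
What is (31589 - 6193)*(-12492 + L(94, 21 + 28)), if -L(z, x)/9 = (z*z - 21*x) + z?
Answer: -2123130996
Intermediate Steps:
L(z, x) = -9*z - 9*z² + 189*x (L(z, x) = -9*((z*z - 21*x) + z) = -9*((z² - 21*x) + z) = -9*(z + z² - 21*x) = -9*z - 9*z² + 189*x)
(31589 - 6193)*(-12492 + L(94, 21 + 28)) = (31589 - 6193)*(-12492 + (-9*94 - 9*94² + 189*(21 + 28))) = 25396*(-12492 + (-846 - 9*8836 + 189*49)) = 25396*(-12492 + (-846 - 79524 + 9261)) = 25396*(-12492 - 71109) = 25396*(-83601) = -2123130996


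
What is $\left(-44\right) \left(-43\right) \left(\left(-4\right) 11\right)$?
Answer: $-83248$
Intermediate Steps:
$\left(-44\right) \left(-43\right) \left(\left(-4\right) 11\right) = 1892 \left(-44\right) = -83248$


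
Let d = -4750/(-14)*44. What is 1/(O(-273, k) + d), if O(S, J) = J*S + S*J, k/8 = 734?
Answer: -7/22338284 ≈ -3.1336e-7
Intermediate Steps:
k = 5872 (k = 8*734 = 5872)
O(S, J) = 2*J*S (O(S, J) = J*S + J*S = 2*J*S)
d = 104500/7 (d = -4750*(-1)/14*44 = -95*(-25/7)*44 = (2375/7)*44 = 104500/7 ≈ 14929.)
1/(O(-273, k) + d) = 1/(2*5872*(-273) + 104500/7) = 1/(-3206112 + 104500/7) = 1/(-22338284/7) = -7/22338284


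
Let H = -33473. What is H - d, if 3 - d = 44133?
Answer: 10657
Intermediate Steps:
d = -44130 (d = 3 - 1*44133 = 3 - 44133 = -44130)
H - d = -33473 - 1*(-44130) = -33473 + 44130 = 10657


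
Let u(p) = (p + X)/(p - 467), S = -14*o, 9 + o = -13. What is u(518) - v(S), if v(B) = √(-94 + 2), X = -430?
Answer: 88/51 - 2*I*√23 ≈ 1.7255 - 9.5917*I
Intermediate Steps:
o = -22 (o = -9 - 13 = -22)
S = 308 (S = -14*(-22) = 308)
u(p) = (-430 + p)/(-467 + p) (u(p) = (p - 430)/(p - 467) = (-430 + p)/(-467 + p))
v(B) = 2*I*√23 (v(B) = √(-92) = 2*I*√23)
u(518) - v(S) = (-430 + 518)/(-467 + 518) - 2*I*√23 = 88/51 - 2*I*√23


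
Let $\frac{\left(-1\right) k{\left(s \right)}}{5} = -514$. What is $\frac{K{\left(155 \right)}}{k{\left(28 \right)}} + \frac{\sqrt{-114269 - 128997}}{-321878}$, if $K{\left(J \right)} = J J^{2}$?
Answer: $\frac{744775}{514} - \frac{i \sqrt{243266}}{321878} \approx 1449.0 - 0.0015323 i$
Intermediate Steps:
$k{\left(s \right)} = 2570$ ($k{\left(s \right)} = \left(-5\right) \left(-514\right) = 2570$)
$K{\left(J \right)} = J^{3}$
$\frac{K{\left(155 \right)}}{k{\left(28 \right)}} + \frac{\sqrt{-114269 - 128997}}{-321878} = \frac{155^{3}}{2570} + \frac{\sqrt{-114269 - 128997}}{-321878} = 3723875 \cdot \frac{1}{2570} + \sqrt{-243266} \left(- \frac{1}{321878}\right) = \frac{744775}{514} + i \sqrt{243266} \left(- \frac{1}{321878}\right) = \frac{744775}{514} - \frac{i \sqrt{243266}}{321878}$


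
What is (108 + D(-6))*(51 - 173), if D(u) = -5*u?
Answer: -16836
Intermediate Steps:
(108 + D(-6))*(51 - 173) = (108 - 5*(-6))*(51 - 173) = (108 + 30)*(-122) = 138*(-122) = -16836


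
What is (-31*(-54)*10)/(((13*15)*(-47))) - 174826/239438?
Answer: -187015747/73148309 ≈ -2.5567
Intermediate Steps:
(-31*(-54)*10)/(((13*15)*(-47))) - 174826/239438 = (1674*10)/((195*(-47))) - 174826*1/239438 = 16740/(-9165) - 87413/119719 = 16740*(-1/9165) - 87413/119719 = -1116/611 - 87413/119719 = -187015747/73148309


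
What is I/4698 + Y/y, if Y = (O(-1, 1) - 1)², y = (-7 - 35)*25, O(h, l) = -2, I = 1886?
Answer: 323003/822150 ≈ 0.39288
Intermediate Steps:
y = -1050 (y = -42*25 = -1050)
Y = 9 (Y = (-2 - 1)² = (-3)² = 9)
I/4698 + Y/y = 1886/4698 + 9/(-1050) = 1886*(1/4698) + 9*(-1/1050) = 943/2349 - 3/350 = 323003/822150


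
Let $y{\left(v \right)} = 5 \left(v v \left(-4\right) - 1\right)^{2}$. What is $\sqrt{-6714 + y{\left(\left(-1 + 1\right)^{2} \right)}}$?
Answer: $i \sqrt{6709} \approx 81.908 i$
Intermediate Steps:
$y{\left(v \right)} = 5 \left(-1 - 4 v^{2}\right)^{2}$ ($y{\left(v \right)} = 5 \left(v^{2} \left(-4\right) - 1\right)^{2} = 5 \left(- 4 v^{2} - 1\right)^{2} = 5 \left(-1 - 4 v^{2}\right)^{2}$)
$\sqrt{-6714 + y{\left(\left(-1 + 1\right)^{2} \right)}} = \sqrt{-6714 + 5 \left(1 + 4 \left(\left(-1 + 1\right)^{2}\right)^{2}\right)^{2}} = \sqrt{-6714 + 5 \left(1 + 4 \left(0^{2}\right)^{2}\right)^{2}} = \sqrt{-6714 + 5 \left(1 + 4 \cdot 0^{2}\right)^{2}} = \sqrt{-6714 + 5 \left(1 + 4 \cdot 0\right)^{2}} = \sqrt{-6714 + 5 \left(1 + 0\right)^{2}} = \sqrt{-6714 + 5 \cdot 1^{2}} = \sqrt{-6714 + 5 \cdot 1} = \sqrt{-6714 + 5} = \sqrt{-6709} = i \sqrt{6709}$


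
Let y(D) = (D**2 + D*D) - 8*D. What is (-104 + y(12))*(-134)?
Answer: -11792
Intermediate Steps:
y(D) = -8*D + 2*D**2 (y(D) = (D**2 + D**2) - 8*D = 2*D**2 - 8*D = -8*D + 2*D**2)
(-104 + y(12))*(-134) = (-104 + 2*12*(-4 + 12))*(-134) = (-104 + 2*12*8)*(-134) = (-104 + 192)*(-134) = 88*(-134) = -11792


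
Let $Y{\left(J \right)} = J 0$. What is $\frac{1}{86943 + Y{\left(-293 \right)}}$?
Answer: $\frac{1}{86943} \approx 1.1502 \cdot 10^{-5}$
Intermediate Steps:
$Y{\left(J \right)} = 0$
$\frac{1}{86943 + Y{\left(-293 \right)}} = \frac{1}{86943 + 0} = \frac{1}{86943}$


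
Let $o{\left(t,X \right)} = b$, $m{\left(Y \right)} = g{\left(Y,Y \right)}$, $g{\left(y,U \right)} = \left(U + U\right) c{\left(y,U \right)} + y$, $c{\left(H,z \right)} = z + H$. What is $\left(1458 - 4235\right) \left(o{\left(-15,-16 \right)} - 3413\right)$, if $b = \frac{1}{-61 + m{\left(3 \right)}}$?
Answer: $\frac{208516599}{22} \approx 9.478 \cdot 10^{6}$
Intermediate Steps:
$c{\left(H,z \right)} = H + z$
$g{\left(y,U \right)} = y + 2 U \left(U + y\right)$ ($g{\left(y,U \right)} = \left(U + U\right) \left(y + U\right) + y = 2 U \left(U + y\right) + y = y + 2 U \left(U + y\right)$)
$m{\left(Y \right)} = Y + 4 Y^{2}$ ($m{\left(Y \right)} = Y + 2 Y \left(Y + Y\right) = Y + 2 Y 2 Y = Y + 4 Y^{2}$)
$b = - \frac{1}{22}$ ($b = \frac{1}{-61 + 3 \left(1 + 4 \cdot 3\right)} = \frac{1}{-61 + 3 \left(1 + 12\right)} = \frac{1}{-61 + 3 \cdot 13} = \frac{1}{-61 + 39} = \frac{1}{-22} = - \frac{1}{22} \approx -0.045455$)
$o{\left(t,X \right)} = - \frac{1}{22}$
$\left(1458 - 4235\right) \left(o{\left(-15,-16 \right)} - 3413\right) = \left(1458 - 4235\right) \left(- \frac{1}{22} - 3413\right) = \left(-2777\right) \left(- \frac{75087}{22}\right) = \frac{208516599}{22}$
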